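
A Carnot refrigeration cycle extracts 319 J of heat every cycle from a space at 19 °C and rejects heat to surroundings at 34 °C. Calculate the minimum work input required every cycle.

W_in ≈ 16.4 J

T_H = 34 °C → 34 + 273.15 = 307.15 K.
T_C = 19 °C → 19 + 273.15 = 292.15 K.
The reversible coefficient of performance is COP_R = T_C/(T_H − T_C) = 292.15/15.00 = 19.4767.
W = Q_C/COP_R = 319/19.4767 = 16.4 J.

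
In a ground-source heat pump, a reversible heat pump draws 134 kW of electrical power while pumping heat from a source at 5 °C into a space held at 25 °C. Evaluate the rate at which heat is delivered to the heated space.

T_H = 25 °C → 25 + 273.15 = 298.15 K.
T_C = 5 °C → 5 + 273.15 = 278.15 K.
For a reversible heat pump, COP_HP = T_H/(T_H − T_C) = 298.15/20.00 = 14.9075.
Q_H = COP_HP · W = 14.9075 × 134 = 1998 kW.

Q̇_H ≈ 1998 kW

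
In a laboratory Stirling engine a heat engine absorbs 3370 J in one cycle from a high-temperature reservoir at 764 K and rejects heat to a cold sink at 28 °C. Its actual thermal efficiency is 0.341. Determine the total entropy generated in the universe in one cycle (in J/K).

ΔS_univ ≈ 2.964 J/K

T_C = 28 °C → 28 + 273.15 = 301.15 K.
W = η·Q_H = 0.341 × 3370 = 1149 J, so Q_C = Q_H − W = 2221 J.
The hot reservoir loses entropy Q_H/T_H = 3370/764.00 = 4.411 J/K; the cold reservoir gains Q_C/T_C = 2221/301.15 = 7.374 J/K.
ΔS_univ = −Q_H/T_H + Q_C/T_C = 2.964 J/K (> 0, since η = 0.341 < η_Carnot = 0.606).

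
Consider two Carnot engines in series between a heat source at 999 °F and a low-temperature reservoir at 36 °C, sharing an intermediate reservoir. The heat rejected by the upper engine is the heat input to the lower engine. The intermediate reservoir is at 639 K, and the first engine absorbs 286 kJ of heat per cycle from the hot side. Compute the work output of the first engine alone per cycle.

W₁ ≈ 60.48 kJ

T_H = 999 °F → (999 − 32) × 5/9 = 537.22 °C = 810.37 K.
T_C = 36 °C → 36 + 273.15 = 309.15 K.
First-stage efficiency η₁ = 1 − T_m/T_H = 1 − 639.00/810.37 = 0.2115.
W₁ = η₁·Q_H = 0.2115 × 286 = 60.48 kJ.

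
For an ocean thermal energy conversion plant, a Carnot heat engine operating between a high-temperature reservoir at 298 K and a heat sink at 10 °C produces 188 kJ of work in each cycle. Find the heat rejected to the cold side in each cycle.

Q_C ≈ 3580 kJ

T_C = 10 °C → 10 + 273.15 = 283.15 K.
Carnot efficiency: η = 1 − T_C/T_H = 1 − 283.15/298.00 = 0.0498.
Since Q_C/Q_H = T_C/T_H and Q_H = W/η, Q_C = W·T_C/(T_H − T_C) = 188 × 283.15/14.85 = 3580 kJ.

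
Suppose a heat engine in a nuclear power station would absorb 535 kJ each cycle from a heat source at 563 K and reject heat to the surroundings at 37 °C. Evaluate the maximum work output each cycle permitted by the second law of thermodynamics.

T_C = 37 °C → 37 + 273.15 = 310.15 K.
By the Carnot theorem, η_max = 1 − T_C/T_H = 1 − 310.15/563.00 = 0.4491.
W_max = η_max · Q_H = 0.4491 × 535 = 240 kJ.

W_max ≈ 240 kJ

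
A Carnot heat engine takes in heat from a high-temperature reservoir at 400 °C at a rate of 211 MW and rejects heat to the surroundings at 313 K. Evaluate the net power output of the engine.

T_H = 400 °C → 400 + 273.15 = 673.15 K.
Since the cycle is reversible, η = 1 − T_C/T_H = 1 − 313.00/673.15 = 0.5350.
W = η·Q_H = 0.5350 × 211 = 113 MW.

Ẇ ≈ 113 MW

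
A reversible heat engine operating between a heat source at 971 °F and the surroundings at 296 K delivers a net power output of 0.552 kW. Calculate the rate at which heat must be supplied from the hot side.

Q̇_H ≈ 0.880 kW

T_H = 971 °F → (971 − 32) × 5/9 = 521.67 °C = 794.82 K.
For a reversible engine, η = 1 − T_C/T_H = 1 − 296.00/794.82 = 0.6276.
Q_H = W/η = 0.552/0.6276 = 0.880 kW.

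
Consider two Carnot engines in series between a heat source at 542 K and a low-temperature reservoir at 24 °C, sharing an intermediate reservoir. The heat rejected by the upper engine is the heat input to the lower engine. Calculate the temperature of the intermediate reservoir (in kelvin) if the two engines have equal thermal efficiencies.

T_m ≈ 401.3 K

T_C = 24 °C → 24 + 273.15 = 297.15 K.
Equal efficiencies require 1 − T_m/T_H = 1 − T_C/T_m, i.e. T_m/T_H = T_C/T_m, so T_m = √(T_H·T_C) = √(542.00 × 297.15) = 401.3 K.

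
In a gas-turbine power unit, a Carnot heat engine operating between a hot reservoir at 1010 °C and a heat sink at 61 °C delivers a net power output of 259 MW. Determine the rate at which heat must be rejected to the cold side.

Q̇_C ≈ 91.20 MW

T_H = 1010 °C → 1010 + 273.15 = 1283.15 K.
T_C = 61 °C → 61 + 273.15 = 334.15 K.
For a reversible engine, η = 1 − T_C/T_H = 1 − 334.15/1283.15 = 0.7396.
Since Q_C/Q_H = T_C/T_H and Q_H = W/η, Q_C = W·T_C/(T_H − T_C) = 259 × 334.15/949.00 = 91.20 MW.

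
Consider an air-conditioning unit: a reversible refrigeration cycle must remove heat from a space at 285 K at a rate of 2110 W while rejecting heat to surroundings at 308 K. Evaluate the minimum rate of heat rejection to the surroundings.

For a reversible cycle Q_H/Q_C = T_H/T_C, so Q_H = Q_C·T_H/T_C = 2110 × 308.00/285.00 = 2280 W.

Q̇_H ≈ 2280 W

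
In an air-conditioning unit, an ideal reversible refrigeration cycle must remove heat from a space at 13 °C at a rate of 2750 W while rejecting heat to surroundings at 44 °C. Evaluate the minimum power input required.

T_H = 44 °C → 44 + 273.15 = 317.15 K.
T_C = 13 °C → 13 + 273.15 = 286.15 K.
Carnot COP: COP_R = T_C/(T_H − T_C) = 286.15/31.00 = 9.2306.
W = Q_C/COP_R = 2750/9.2306 = 298 W.

Ẇ_in ≈ 298 W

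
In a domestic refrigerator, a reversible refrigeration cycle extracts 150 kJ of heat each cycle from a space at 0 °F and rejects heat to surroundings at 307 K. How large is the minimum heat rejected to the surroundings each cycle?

T_C = 0 °F → (0 − 32) × 5/9 = -17.78 °C = 255.37 K.
For a reversible cycle Q_H/Q_C = T_H/T_C, so Q_H = Q_C·T_H/T_C = 150 × 307.00/255.37 = 180 kJ.

Q_H ≈ 180 kJ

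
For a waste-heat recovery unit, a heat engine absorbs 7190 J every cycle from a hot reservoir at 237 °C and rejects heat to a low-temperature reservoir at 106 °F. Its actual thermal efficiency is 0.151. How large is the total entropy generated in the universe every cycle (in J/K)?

T_H = 237 °C → 237 + 273.15 = 510.15 K.
T_C = 106 °F → (106 − 32) × 5/9 = 41.11 °C = 314.26 K.
W = η·Q_H = 0.151 × 7190 = 1086 J, so Q_C = Q_H − W = 6104 J.
Reservoir entropy changes: ΔS_H = −Q_H/T_H = −7190/510.15 = -14.09 J/K and ΔS_C = +Q_C/T_C = 6104/314.26 = 19.42 J/K.
ΔS_univ = −Q_H/T_H + Q_C/T_C = 5.33 J/K (> 0, since η = 0.151 < η_Carnot = 0.384).

ΔS_univ ≈ 5.33 J/K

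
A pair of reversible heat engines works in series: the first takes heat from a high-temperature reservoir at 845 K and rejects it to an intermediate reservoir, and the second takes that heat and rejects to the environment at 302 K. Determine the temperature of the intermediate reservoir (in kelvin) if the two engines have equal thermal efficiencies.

Equal efficiencies require 1 − T_m/T_H = 1 − T_C/T_m, i.e. T_m/T_H = T_C/T_m, so T_m = √(T_H·T_C) = √(845.00 × 302.00) = 505 K.

T_m ≈ 505 K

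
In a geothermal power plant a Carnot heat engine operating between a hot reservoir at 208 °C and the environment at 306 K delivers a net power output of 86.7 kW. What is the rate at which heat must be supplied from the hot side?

Q̇_H ≈ 238.2 kW

T_H = 208 °C → 208 + 273.15 = 481.15 K.
The Carnot efficiency is η = 1 − T_C/T_H = 1 − 306.00/481.15 = 0.3640.
Q_H = W/η = 86.7/0.3640 = 238.2 kW.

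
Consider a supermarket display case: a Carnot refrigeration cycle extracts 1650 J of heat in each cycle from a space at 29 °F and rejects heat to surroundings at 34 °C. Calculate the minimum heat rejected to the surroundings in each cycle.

T_H = 34 °C → 34 + 273.15 = 307.15 K.
T_C = 29 °F → (29 − 32) × 5/9 = -1.67 °C = 271.48 K.
For a reversible cycle Q_H/Q_C = T_H/T_C, so Q_H = Q_C·T_H/T_C = 1650 × 307.15/271.48 = 1870 J.

Q_H ≈ 1870 J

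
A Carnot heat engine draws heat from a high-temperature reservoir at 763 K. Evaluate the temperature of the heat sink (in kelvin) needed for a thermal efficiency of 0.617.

T_C ≈ 292 K

From η = 1 − T_C/T_H, T_C = T_H·(1 − η) = 763.00 × (1 − 0.617) = 292 K.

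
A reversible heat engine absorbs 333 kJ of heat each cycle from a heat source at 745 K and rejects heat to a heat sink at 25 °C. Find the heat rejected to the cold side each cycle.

Q_C ≈ 133 kJ

T_C = 25 °C → 25 + 273.15 = 298.15 K.
The Carnot efficiency is η = 1 − T_C/T_H = 1 − 298.15/745.00 = 0.5998.
For a reversible cycle Q_C/Q_H = T_C/T_H, so Q_C = 333 × 298.15/745.00 = 133 kJ.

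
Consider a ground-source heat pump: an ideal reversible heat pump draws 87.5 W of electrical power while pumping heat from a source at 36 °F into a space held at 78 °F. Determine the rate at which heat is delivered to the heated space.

T_H = 78 °F → (78 − 32) × 5/9 = 25.56 °C = 298.71 K.
T_C = 36 °F → (36 − 32) × 5/9 = 2.22 °C = 275.37 K.
Reversible heating COP: COP_HP = T_H/(T_H − T_C) = 298.71/23.33 = 12.8017.
Q_H = COP_HP · W = 12.8017 × 87.5 = 1120 W.

Q̇_H ≈ 1120 W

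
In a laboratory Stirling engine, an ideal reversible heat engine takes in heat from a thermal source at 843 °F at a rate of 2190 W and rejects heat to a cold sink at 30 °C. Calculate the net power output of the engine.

T_H = 843 °F → (843 − 32) × 5/9 = 450.56 °C = 723.71 K.
T_C = 30 °C → 30 + 273.15 = 303.15 K.
η_rev = 1 − T_C/T_H = 1 − 303.15/723.71 = 0.5811.
W = η·Q_H = 0.5811 × 2190 = 1273 W.

Ẇ ≈ 1273 W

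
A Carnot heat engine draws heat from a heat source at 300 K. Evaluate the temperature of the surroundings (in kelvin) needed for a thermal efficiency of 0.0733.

T_C ≈ 278.0 K

From η = 1 − T_C/T_H, T_C = T_H·(1 − η) = 300.00 × (1 − 0.0733) = 278.0 K.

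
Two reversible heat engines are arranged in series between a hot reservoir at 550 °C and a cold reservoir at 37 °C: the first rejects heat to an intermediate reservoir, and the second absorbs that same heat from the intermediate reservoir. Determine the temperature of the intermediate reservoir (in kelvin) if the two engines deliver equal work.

T_H = 550 °C → 550 + 273.15 = 823.15 K.
T_C = 37 °C → 37 + 273.15 = 310.15 K.
For reversible stages Q_m = Q_H·(T_m/T_H). Setting W₁ = Q_H(1 − T_m/T_H) equal to W₂ = Q_m(1 − T_C/T_m) = Q_H·(T_m − T_C)/T_H gives T_H − T_m = T_m − T_C, so T_m = (T_H + T_C)/2 = (823.15 + 310.15)/2 = 567 K.

T_m ≈ 567 K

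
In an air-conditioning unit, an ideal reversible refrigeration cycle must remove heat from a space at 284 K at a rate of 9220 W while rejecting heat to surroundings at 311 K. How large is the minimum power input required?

Ẇ_in ≈ 877 W

For a reversible refrigerator, COP_R = T_C/(T_H − T_C) = 284.00/27.00 = 10.5185.
W = Q_C/COP_R = 9220/10.5185 = 877 W.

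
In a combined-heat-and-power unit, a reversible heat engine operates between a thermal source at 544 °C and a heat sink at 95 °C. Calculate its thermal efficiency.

η ≈ 0.549

T_H = 544 °C → 544 + 273.15 = 817.15 K.
T_C = 95 °C → 95 + 273.15 = 368.15 K.
The Carnot efficiency is η = 1 − T_C/T_H = 1 − 368.15/817.15 = 0.549.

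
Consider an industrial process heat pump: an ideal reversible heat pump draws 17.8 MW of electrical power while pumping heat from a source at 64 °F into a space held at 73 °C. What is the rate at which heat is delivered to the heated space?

T_H = 73 °C → 73 + 273.15 = 346.15 K.
T_C = 64 °F → (64 − 32) × 5/9 = 17.78 °C = 290.93 K.
For a reversible heat pump, COP_HP = T_H/(T_H − T_C) = 346.15/55.22 = 6.2683.
Q_H = COP_HP · W = 6.2683 × 17.8 = 111.6 MW.

Q̇_H ≈ 111.6 MW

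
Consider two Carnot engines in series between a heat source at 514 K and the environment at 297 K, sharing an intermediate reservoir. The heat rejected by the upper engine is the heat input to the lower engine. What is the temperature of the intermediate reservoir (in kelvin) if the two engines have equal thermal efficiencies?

Equal efficiencies require 1 − T_m/T_H = 1 − T_C/T_m, i.e. T_m/T_H = T_C/T_m, so T_m = √(T_H·T_C) = √(514.00 × 297.00) = 391 K.

T_m ≈ 391 K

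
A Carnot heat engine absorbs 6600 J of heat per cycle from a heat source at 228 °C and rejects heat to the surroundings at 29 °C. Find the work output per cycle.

W ≈ 2620 J

T_H = 228 °C → 228 + 273.15 = 501.15 K.
T_C = 29 °C → 29 + 273.15 = 302.15 K.
For a reversible engine, η = 1 − T_C/T_H = 1 − 302.15/501.15 = 0.3971.
W = η·Q_H = 0.3971 × 6600 = 2620 J.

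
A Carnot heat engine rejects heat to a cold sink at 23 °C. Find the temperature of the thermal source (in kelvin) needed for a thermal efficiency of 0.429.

T_C = 23 °C → 23 + 273.15 = 296.15 K.
From η = 1 − T_C/T_H, solving for T_H gives T_H = T_C/(1 − η) = 296.15/(1 − 0.429) = 519 K.

T_H ≈ 519 K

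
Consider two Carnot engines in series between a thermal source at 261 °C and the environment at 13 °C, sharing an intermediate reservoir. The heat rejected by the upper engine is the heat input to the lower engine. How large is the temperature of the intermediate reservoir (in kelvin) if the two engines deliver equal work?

T_m ≈ 410.1 K

T_H = 261 °C → 261 + 273.15 = 534.15 K.
T_C = 13 °C → 13 + 273.15 = 286.15 K.
For reversible stages Q_m = Q_H·(T_m/T_H). Setting W₁ = Q_H(1 − T_m/T_H) equal to W₂ = Q_m(1 − T_C/T_m) = Q_H·(T_m − T_C)/T_H gives T_H − T_m = T_m − T_C, so T_m = (T_H + T_C)/2 = (534.15 + 286.15)/2 = 410.1 K.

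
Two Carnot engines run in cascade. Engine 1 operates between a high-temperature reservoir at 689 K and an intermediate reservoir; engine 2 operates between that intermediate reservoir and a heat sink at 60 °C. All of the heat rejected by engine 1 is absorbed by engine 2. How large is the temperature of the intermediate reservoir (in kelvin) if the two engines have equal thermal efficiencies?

T_C = 60 °C → 60 + 273.15 = 333.15 K.
Equal efficiencies require 1 − T_m/T_H = 1 − T_C/T_m, i.e. T_m/T_H = T_C/T_m, so T_m = √(T_H·T_C) = √(689.00 × 333.15) = 479.1 K.

T_m ≈ 479.1 K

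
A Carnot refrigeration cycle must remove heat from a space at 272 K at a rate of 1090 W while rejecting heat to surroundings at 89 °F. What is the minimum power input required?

Ẇ_in ≈ 132 W

T_H = 89 °F → (89 − 32) × 5/9 = 31.67 °C = 304.82 K.
Carnot COP: COP_R = T_C/(T_H − T_C) = 272.00/32.82 = 8.2885.
W = Q_C/COP_R = 1090/8.2885 = 132 W.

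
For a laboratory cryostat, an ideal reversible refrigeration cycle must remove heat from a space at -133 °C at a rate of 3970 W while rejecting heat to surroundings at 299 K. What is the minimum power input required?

T_C = -133 °C → -133 + 273.15 = 140.15 K.
The reversible coefficient of performance is COP_R = T_C/(T_H − T_C) = 140.15/158.85 = 0.8823.
W = Q_C/COP_R = 3970/0.8823 = 4500 W.

Ẇ_in ≈ 4500 W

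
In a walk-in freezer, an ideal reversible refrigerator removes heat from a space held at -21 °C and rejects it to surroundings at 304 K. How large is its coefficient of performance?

T_C = -21 °C → -21 + 273.15 = 252.15 K.
The reversible coefficient of performance is COP_R = T_C/(T_H − T_C) = 252.15/(304.00 − 252.15) = 4.86.

COP_R ≈ 4.86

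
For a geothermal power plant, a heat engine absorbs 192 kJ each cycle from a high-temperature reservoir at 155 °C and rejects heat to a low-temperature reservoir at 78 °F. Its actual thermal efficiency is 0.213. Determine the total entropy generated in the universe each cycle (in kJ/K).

ΔS_univ ≈ 0.05742 kJ/K

T_H = 155 °C → 155 + 273.15 = 428.15 K.
T_C = 78 °F → (78 − 32) × 5/9 = 25.56 °C = 298.71 K.
W = η·Q_H = 0.213 × 192 = 40.90 kJ, so Q_C = Q_H − W = 151.1 kJ.
Entropy balance on the reservoirs: −Q_H/T_H = -0.4484 kJ/K, +Q_C/T_C = 0.5059 kJ/K.
ΔS_univ = −Q_H/T_H + Q_C/T_C = 0.05742 kJ/K (> 0, since η = 0.213 < η_Carnot = 0.302).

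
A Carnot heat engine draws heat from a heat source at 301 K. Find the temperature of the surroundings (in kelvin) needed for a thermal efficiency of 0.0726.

T_C ≈ 279 K

From η = 1 − T_C/T_H, T_C = T_H·(1 − η) = 301.00 × (1 − 0.0726) = 279 K.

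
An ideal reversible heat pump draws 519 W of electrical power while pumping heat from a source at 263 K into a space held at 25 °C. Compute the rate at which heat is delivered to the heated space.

Q̇_H ≈ 4400 W

T_H = 25 °C → 25 + 273.15 = 298.15 K.
COP_HP = T_H/(T_H − T_C) = 298.15/35.15 = 8.4822.
Q_H = COP_HP · W = 8.4822 × 519 = 4400 W.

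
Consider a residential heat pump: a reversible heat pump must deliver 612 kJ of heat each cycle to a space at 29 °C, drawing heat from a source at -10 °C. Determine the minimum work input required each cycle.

T_H = 29 °C → 29 + 273.15 = 302.15 K.
T_C = -10 °C → -10 + 273.15 = 263.15 K.
COP_HP = T_H/(T_H − T_C) = 302.15/39.00 = 7.7474.
W = Q_H/COP_HP = 612/7.7474 = 79.0 kJ.

W_in ≈ 79.0 kJ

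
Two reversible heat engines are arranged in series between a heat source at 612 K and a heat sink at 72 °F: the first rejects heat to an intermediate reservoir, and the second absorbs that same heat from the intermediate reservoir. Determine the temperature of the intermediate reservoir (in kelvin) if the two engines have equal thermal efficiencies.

T_C = 72 °F → (72 − 32) × 5/9 = 22.22 °C = 295.37 K.
Equal efficiencies require 1 − T_m/T_H = 1 − T_C/T_m, i.e. T_m/T_H = T_C/T_m, so T_m = √(T_H·T_C) = √(612.00 × 295.37) = 425.2 K.

T_m ≈ 425.2 K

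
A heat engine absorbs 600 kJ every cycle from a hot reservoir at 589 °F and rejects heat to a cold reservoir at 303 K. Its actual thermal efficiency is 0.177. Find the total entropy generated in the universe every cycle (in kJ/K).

T_H = 589 °F → (589 − 32) × 5/9 = 309.44 °C = 582.59 K.
W = η·Q_H = 0.177 × 600 = 106.2 kJ, so Q_C = Q_H − W = 493.8 kJ.
Reservoir entropy changes: ΔS_H = −Q_H/T_H = −600/582.59 = -1.030 kJ/K and ΔS_C = +Q_C/T_C = 493.8/303.00 = 1.630 kJ/K.
ΔS_univ = −Q_H/T_H + Q_C/T_C = 0.600 kJ/K (> 0, since η = 0.177 < η_Carnot = 0.480).

ΔS_univ ≈ 0.600 kJ/K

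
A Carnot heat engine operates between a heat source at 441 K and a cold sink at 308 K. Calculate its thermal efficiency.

η_rev = 1 − T_C/T_H = 1 − 308.00/441.00 = 0.302.

η ≈ 0.302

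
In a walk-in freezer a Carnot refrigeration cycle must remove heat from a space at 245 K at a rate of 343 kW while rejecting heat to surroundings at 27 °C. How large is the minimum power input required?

Ẇ_in ≈ 77.21 kW

T_H = 27 °C → 27 + 273.15 = 300.15 K.
The reversible coefficient of performance is COP_R = T_C/(T_H − T_C) = 245.00/55.15 = 4.4424.
W = Q_C/COP_R = 343/4.4424 = 77.21 kW.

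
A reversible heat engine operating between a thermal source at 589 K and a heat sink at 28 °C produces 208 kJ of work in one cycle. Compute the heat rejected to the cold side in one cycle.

Q_C ≈ 217.6 kJ

T_C = 28 °C → 28 + 273.15 = 301.15 K.
For a reversible engine, η = 1 − T_C/T_H = 1 − 301.15/589.00 = 0.4887.
Since Q_C/Q_H = T_C/T_H and Q_H = W/η, Q_C = W·T_C/(T_H − T_C) = 208 × 301.15/287.85 = 217.6 kJ.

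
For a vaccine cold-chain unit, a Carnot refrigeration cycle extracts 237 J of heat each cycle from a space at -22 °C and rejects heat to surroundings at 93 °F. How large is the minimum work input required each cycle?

W_in ≈ 52.7 J

T_H = 93 °F → (93 − 32) × 5/9 = 33.89 °C = 307.04 K.
T_C = -22 °C → -22 + 273.15 = 251.15 K.
The reversible coefficient of performance is COP_R = T_C/(T_H − T_C) = 251.15/55.89 = 4.4937.
W = Q_C/COP_R = 237/4.4937 = 52.7 J.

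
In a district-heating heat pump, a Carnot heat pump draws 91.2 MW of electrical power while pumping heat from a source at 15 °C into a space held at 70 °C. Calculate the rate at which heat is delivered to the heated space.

Q̇_H ≈ 569 MW

T_H = 70 °C → 70 + 273.15 = 343.15 K.
T_C = 15 °C → 15 + 273.15 = 288.15 K.
For a reversible heat pump, COP_HP = T_H/(T_H − T_C) = 343.15/55.00 = 6.2391.
Q_H = COP_HP · W = 6.2391 × 91.2 = 569 MW.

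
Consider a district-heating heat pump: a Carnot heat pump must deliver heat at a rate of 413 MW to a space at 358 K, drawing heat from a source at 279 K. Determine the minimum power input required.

Reversible heating COP: COP_HP = T_H/(T_H − T_C) = 358.00/79.00 = 4.5316.
W = Q_H/COP_HP = 413/4.5316 = 91.1 MW.

Ẇ_in ≈ 91.1 MW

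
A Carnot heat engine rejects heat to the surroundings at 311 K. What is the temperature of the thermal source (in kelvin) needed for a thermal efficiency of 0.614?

From η = 1 − T_C/T_H, solving for T_H gives T_H = T_C/(1 − η) = 311.00/(1 − 0.614) = 806 K.

T_H ≈ 806 K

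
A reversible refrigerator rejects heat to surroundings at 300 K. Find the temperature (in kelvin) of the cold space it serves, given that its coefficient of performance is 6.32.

T_C ≈ 259.0 K

COP_R = T_C/(T_H − T_C) ⇒ T_C = T_H·COP_R/(1 + COP_R) = 300.00 × 6.32/(1 + 6.32) = 259.0 K.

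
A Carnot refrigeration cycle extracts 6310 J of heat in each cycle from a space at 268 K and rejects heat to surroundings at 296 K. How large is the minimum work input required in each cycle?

The reversible coefficient of performance is COP_R = T_C/(T_H − T_C) = 268.00/28.00 = 9.5714.
W = Q_C/COP_R = 6310/9.5714 = 659.3 J.

W_in ≈ 659.3 J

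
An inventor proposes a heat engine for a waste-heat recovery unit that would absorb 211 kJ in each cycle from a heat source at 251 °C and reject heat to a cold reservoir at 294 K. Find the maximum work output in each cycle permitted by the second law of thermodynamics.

W_max ≈ 92.65 kJ

T_H = 251 °C → 251 + 273.15 = 524.15 K.
No engine can exceed the Carnot limit: η_max = 1 − T_C/T_H = 1 − 294.00/524.15 = 0.4391.
W_max = η_max · Q_H = 0.4391 × 211 = 92.65 kJ.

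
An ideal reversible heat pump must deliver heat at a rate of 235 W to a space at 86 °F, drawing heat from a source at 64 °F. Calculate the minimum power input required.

T_H = 86 °F → (86 − 32) × 5/9 = 30.00 °C = 303.15 K.
T_C = 64 °F → (64 − 32) × 5/9 = 17.78 °C = 290.93 K.
For a reversible heat pump, COP_HP = T_H/(T_H − T_C) = 303.15/12.22 = 24.8032.
W = Q_H/COP_HP = 235/24.8032 = 9.47 W.

Ẇ_in ≈ 9.47 W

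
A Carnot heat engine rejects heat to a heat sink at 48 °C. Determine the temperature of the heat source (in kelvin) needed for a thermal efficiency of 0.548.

T_C = 48 °C → 48 + 273.15 = 321.15 K.
From η = 1 − T_C/T_H, solving for T_H gives T_H = T_C/(1 − η) = 321.15/(1 − 0.548) = 711 K.

T_H ≈ 711 K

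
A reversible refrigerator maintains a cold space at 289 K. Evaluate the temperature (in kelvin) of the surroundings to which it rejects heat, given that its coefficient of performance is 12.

T_H ≈ 313 K

COP_R = T_C/(T_H − T_C) ⇒ T_H = T_C·(1 + 1/COP_R) = 289.00 × (1 + 1/12) = 313 K.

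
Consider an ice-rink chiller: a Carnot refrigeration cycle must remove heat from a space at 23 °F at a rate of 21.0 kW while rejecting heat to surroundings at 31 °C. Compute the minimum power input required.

T_H = 31 °C → 31 + 273.15 = 304.15 K.
T_C = 23 °F → (23 − 32) × 5/9 = -5.00 °C = 268.15 K.
The reversible coefficient of performance is COP_R = T_C/(T_H − T_C) = 268.15/36.00 = 7.4486.
W = Q_C/COP_R = 21.0/7.4486 = 2.819 kW.

Ẇ_in ≈ 2.819 kW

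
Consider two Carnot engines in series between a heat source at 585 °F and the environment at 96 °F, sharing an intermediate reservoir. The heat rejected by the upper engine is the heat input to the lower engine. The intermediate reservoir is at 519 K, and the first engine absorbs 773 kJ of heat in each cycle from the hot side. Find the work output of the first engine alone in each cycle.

W₁ ≈ 81.7 kJ

T_H = 585 °F → (585 − 32) × 5/9 = 307.22 °C = 580.37 K.
T_C = 96 °F → (96 − 32) × 5/9 = 35.56 °C = 308.71 K.
First-stage efficiency η₁ = 1 − T_m/T_H = 1 − 519.00/580.37 = 0.1057.
W₁ = η₁·Q_H = 0.1057 × 773 = 81.7 kJ.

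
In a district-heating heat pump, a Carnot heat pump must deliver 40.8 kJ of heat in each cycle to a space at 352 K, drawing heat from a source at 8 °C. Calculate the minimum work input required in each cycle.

T_C = 8 °C → 8 + 273.15 = 281.15 K.
COP_HP = T_H/(T_H − T_C) = 352.00/70.85 = 4.9682.
W = Q_H/COP_HP = 40.8/4.9682 = 8.21 kJ.

W_in ≈ 8.21 kJ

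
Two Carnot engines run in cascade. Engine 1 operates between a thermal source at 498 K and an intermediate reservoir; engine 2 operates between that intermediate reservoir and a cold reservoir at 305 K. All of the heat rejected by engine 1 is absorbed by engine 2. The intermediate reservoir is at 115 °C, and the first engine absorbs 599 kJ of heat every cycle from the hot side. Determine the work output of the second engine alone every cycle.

W₂ ≈ 100 kJ

T_m = 115 °C → 115 + 273.15 = 388.15 K.
Heat entering the second stage: Q_m = Q_H·(T_m/T_H) = 599 × 388.15/498.00 = 467 kJ.
Second-stage efficiency η₂ = 1 − T_C/T_m = 1 − 305.00/388.15 = 0.2142, so W₂ = η₂·Q_m = 100 kJ.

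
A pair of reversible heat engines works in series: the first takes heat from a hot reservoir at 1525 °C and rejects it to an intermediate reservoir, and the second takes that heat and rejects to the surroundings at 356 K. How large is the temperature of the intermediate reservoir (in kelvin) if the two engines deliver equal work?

T_m ≈ 1080 K

T_H = 1525 °C → 1525 + 273.15 = 1798.15 K.
For reversible stages Q_m = Q_H·(T_m/T_H). Setting W₁ = Q_H(1 − T_m/T_H) equal to W₂ = Q_m(1 − T_C/T_m) = Q_H·(T_m − T_C)/T_H gives T_H − T_m = T_m − T_C, so T_m = (T_H + T_C)/2 = (1798.15 + 356.00)/2 = 1080 K.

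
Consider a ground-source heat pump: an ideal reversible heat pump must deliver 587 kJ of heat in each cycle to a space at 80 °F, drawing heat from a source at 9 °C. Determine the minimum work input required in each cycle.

W_in ≈ 34.59 kJ

T_H = 80 °F → (80 − 32) × 5/9 = 26.67 °C = 299.82 K.
T_C = 9 °C → 9 + 273.15 = 282.15 K.
The Carnot heat-pump COP is COP_HP = T_H/(T_H − T_C) = 299.82/17.67 = 16.9708.
W = Q_H/COP_HP = 587/16.9708 = 34.59 kJ.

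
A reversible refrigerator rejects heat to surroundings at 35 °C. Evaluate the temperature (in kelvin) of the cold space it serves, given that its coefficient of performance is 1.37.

T_C ≈ 178.1 K

T_H = 35 °C → 35 + 273.15 = 308.15 K.
COP_R = T_C/(T_H − T_C) ⇒ T_C = T_H·COP_R/(1 + COP_R) = 308.15 × 1.37/(1 + 1.37) = 178.1 K.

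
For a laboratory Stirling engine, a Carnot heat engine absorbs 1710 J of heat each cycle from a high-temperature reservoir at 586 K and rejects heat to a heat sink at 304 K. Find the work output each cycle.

Since the cycle is reversible, η = 1 − T_C/T_H = 1 − 304.00/586.00 = 0.4812.
W = η·Q_H = 0.4812 × 1710 = 823 J.

W ≈ 823 J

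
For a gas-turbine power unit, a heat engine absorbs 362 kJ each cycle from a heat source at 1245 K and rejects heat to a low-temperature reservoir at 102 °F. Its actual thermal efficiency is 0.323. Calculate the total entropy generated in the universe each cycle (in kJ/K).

T_C = 102 °F → (102 − 32) × 5/9 = 38.89 °C = 312.04 K.
W = η·Q_H = 0.323 × 362 = 116.9 kJ, so Q_C = Q_H − W = 245.1 kJ.
Reservoir entropy changes: ΔS_H = −Q_H/T_H = −362/1245.00 = -0.2908 kJ/K and ΔS_C = +Q_C/T_C = 245.1/312.04 = 0.7854 kJ/K.
ΔS_univ = −Q_H/T_H + Q_C/T_C = 0.495 kJ/K (> 0, since η = 0.323 < η_Carnot = 0.749).

ΔS_univ ≈ 0.495 kJ/K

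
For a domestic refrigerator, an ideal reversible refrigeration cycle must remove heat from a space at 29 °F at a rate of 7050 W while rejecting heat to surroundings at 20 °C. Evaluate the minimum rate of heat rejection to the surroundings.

T_H = 20 °C → 20 + 273.15 = 293.15 K.
T_C = 29 °F → (29 − 32) × 5/9 = -1.67 °C = 271.48 K.
For a reversible cycle Q_H/Q_C = T_H/T_C, so Q_H = Q_C·T_H/T_C = 7050 × 293.15/271.48 = 7610 W.

Q̇_H ≈ 7610 W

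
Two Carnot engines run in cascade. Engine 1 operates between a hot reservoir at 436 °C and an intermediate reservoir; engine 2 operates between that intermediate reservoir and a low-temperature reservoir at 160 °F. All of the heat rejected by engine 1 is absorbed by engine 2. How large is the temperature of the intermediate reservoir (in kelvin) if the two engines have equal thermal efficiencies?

T_H = 436 °C → 436 + 273.15 = 709.15 K.
T_C = 160 °F → (160 − 32) × 5/9 = 71.11 °C = 344.26 K.
Equal efficiencies require 1 − T_m/T_H = 1 − T_C/T_m, i.e. T_m/T_H = T_C/T_m, so T_m = √(T_H·T_C) = √(709.15 × 344.26) = 494 K.

T_m ≈ 494 K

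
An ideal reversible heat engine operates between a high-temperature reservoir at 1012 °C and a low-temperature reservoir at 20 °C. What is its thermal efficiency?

T_H = 1012 °C → 1012 + 273.15 = 1285.15 K.
T_C = 20 °C → 20 + 273.15 = 293.15 K.
The Carnot efficiency is η = 1 − T_C/T_H = 1 − 293.15/1285.15 = 0.772.

η ≈ 0.772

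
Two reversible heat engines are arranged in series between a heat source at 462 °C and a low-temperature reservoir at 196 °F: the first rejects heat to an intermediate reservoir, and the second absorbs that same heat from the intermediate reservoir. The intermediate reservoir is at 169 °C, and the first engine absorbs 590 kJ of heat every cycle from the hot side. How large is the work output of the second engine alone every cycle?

W₂ ≈ 62.5 kJ

T_H = 462 °C → 462 + 273.15 = 735.15 K.
T_C = 196 °F → (196 − 32) × 5/9 = 91.11 °C = 364.26 K.
T_m = 169 °C → 169 + 273.15 = 442.15 K.
Heat entering the second stage: Q_m = Q_H·(T_m/T_H) = 590 × 442.15/735.15 = 355 kJ.
Second-stage efficiency η₂ = 1 − T_C/T_m = 1 − 364.26/442.15 = 0.1762, so W₂ = η₂·Q_m = 62.5 kJ.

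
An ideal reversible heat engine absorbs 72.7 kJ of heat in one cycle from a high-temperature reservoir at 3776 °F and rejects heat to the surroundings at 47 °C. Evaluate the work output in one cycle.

W ≈ 62.8 kJ

T_H = 3776 °F → (3776 − 32) × 5/9 = 2080.00 °C = 2353.15 K.
T_C = 47 °C → 47 + 273.15 = 320.15 K.
The Carnot efficiency is η = 1 − T_C/T_H = 1 − 320.15/2353.15 = 0.8639.
W = η·Q_H = 0.8639 × 72.7 = 62.8 kJ.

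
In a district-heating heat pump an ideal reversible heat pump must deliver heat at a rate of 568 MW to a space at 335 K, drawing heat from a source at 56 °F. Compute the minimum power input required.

Ẇ_in ≈ 82.26 MW

T_C = 56 °F → (56 − 32) × 5/9 = 13.33 °C = 286.48 K.
For a reversible heat pump, COP_HP = T_H/(T_H − T_C) = 335.00/48.52 = 6.9048.
W = Q_H/COP_HP = 568/6.9048 = 82.26 MW.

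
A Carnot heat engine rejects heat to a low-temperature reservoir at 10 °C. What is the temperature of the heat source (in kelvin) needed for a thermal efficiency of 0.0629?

T_H ≈ 302 K

T_C = 10 °C → 10 + 273.15 = 283.15 K.
From η = 1 − T_C/T_H, solving for T_H gives T_H = T_C/(1 − η) = 283.15/(1 − 0.0629) = 302 K.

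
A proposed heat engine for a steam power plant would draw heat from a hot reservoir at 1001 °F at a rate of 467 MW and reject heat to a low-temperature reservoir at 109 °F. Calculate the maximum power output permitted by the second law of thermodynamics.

T_H = 1001 °F → (1001 − 32) × 5/9 = 538.33 °C = 811.48 K.
T_C = 109 °F → (109 − 32) × 5/9 = 42.78 °C = 315.93 K.
No engine can exceed the Carnot limit: η_max = 1 − T_C/T_H = 1 − 315.93/811.48 = 0.6107.
W_max = η_max · Q_H = 0.6107 × 467 = 285 MW.

Ẇ_max ≈ 285 MW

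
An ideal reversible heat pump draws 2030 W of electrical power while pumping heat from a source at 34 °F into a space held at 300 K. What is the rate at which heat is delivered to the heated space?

Q̇_H ≈ 23700 W

T_C = 34 °F → (34 − 32) × 5/9 = 1.11 °C = 274.26 K.
Reversible heating COP: COP_HP = T_H/(T_H − T_C) = 300.00/25.74 = 11.6555.
Q_H = COP_HP · W = 11.6555 × 2030 = 23700 W.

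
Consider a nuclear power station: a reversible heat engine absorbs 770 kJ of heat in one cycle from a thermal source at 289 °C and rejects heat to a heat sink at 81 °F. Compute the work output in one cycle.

T_H = 289 °C → 289 + 273.15 = 562.15 K.
T_C = 81 °F → (81 − 32) × 5/9 = 27.22 °C = 300.37 K.
Carnot efficiency: η = 1 − T_C/T_H = 1 − 300.37/562.15 = 0.4657.
W = η·Q_H = 0.4657 × 770 = 358.6 kJ.

W ≈ 358.6 kJ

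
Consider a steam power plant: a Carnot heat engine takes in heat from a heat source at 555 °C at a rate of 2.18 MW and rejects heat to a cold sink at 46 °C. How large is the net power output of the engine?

T_H = 555 °C → 555 + 273.15 = 828.15 K.
T_C = 46 °C → 46 + 273.15 = 319.15 K.
η_rev = 1 − T_C/T_H = 1 − 319.15/828.15 = 0.6146.
W = η·Q_H = 0.6146 × 2.18 = 1.340 MW.

Ẇ ≈ 1.340 MW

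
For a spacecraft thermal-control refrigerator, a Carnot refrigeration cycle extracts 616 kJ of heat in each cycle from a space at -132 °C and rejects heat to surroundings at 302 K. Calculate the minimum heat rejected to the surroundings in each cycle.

Q_H ≈ 1320 kJ

T_C = -132 °C → -132 + 273.15 = 141.15 K.
For a reversible cycle Q_H/Q_C = T_H/T_C, so Q_H = Q_C·T_H/T_C = 616 × 302.00/141.15 = 1320 kJ.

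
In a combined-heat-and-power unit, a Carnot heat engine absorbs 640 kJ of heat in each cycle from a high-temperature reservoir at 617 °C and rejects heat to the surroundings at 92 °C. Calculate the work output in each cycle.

T_H = 617 °C → 617 + 273.15 = 890.15 K.
T_C = 92 °C → 92 + 273.15 = 365.15 K.
η_rev = 1 − T_C/T_H = 1 − 365.15/890.15 = 0.5898.
W = η·Q_H = 0.5898 × 640 = 377.5 kJ.

W ≈ 377.5 kJ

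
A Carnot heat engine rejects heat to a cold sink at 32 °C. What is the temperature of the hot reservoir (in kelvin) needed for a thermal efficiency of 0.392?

T_H ≈ 501.9 K

T_C = 32 °C → 32 + 273.15 = 305.15 K.
From η = 1 − T_C/T_H, solving for T_H gives T_H = T_C/(1 − η) = 305.15/(1 − 0.392) = 501.9 K.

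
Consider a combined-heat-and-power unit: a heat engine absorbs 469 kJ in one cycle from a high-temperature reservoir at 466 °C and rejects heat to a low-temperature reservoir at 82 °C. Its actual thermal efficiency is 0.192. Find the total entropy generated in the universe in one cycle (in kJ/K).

T_H = 466 °C → 466 + 273.15 = 739.15 K.
T_C = 82 °C → 82 + 273.15 = 355.15 K.
W = η·Q_H = 0.192 × 469 = 90.05 kJ, so Q_C = Q_H − W = 379.0 kJ.
Entropy balance on the reservoirs: −Q_H/T_H = -0.6345 kJ/K, +Q_C/T_C = 1.067 kJ/K.
ΔS_univ = −Q_H/T_H + Q_C/T_C = 0.433 kJ/K (> 0, since η = 0.192 < η_Carnot = 0.520).

ΔS_univ ≈ 0.433 kJ/K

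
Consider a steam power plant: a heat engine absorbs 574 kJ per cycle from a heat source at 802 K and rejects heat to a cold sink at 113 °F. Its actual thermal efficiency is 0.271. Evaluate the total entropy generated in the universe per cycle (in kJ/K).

T_C = 113 °F → (113 − 32) × 5/9 = 45.00 °C = 318.15 K.
W = η·Q_H = 0.271 × 574 = 155.6 kJ, so Q_C = Q_H − W = 418.4 kJ.
Reservoir entropy changes: ΔS_H = −Q_H/T_H = −574/802.00 = -0.7157 kJ/K and ΔS_C = +Q_C/T_C = 418.4/318.15 = 1.315 kJ/K.
ΔS_univ = −Q_H/T_H + Q_C/T_C = 0.600 kJ/K (> 0, since η = 0.271 < η_Carnot = 0.603).

ΔS_univ ≈ 0.600 kJ/K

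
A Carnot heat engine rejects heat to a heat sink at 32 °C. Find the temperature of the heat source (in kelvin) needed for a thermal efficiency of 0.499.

T_H ≈ 609 K

T_C = 32 °C → 32 + 273.15 = 305.15 K.
From η = 1 − T_C/T_H, solving for T_H gives T_H = T_C/(1 − η) = 305.15/(1 − 0.499) = 609 K.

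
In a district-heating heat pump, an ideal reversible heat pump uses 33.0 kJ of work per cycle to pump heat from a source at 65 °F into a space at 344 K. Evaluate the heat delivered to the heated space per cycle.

Q_H ≈ 216 kJ

T_C = 65 °F → (65 − 32) × 5/9 = 18.33 °C = 291.48 K.
Reversible heating COP: COP_HP = T_H/(T_H − T_C) = 344.00/52.52 = 6.5503.
Q_H = COP_HP · W = 6.5503 × 33.0 = 216 kJ.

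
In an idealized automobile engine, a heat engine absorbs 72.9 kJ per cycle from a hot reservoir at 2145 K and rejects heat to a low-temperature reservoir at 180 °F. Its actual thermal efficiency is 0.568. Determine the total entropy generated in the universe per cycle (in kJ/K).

ΔS_univ ≈ 0.0546 kJ/K

T_C = 180 °F → (180 − 32) × 5/9 = 82.22 °C = 355.37 K.
W = η·Q_H = 0.568 × 72.9 = 41.41 kJ, so Q_C = Q_H − W = 31.49 kJ.
The hot reservoir loses entropy Q_H/T_H = 72.9/2145.00 = 0.03399 kJ/K; the cold reservoir gains Q_C/T_C = 31.49/355.37 = 0.08862 kJ/K.
ΔS_univ = −Q_H/T_H + Q_C/T_C = 0.0546 kJ/K (> 0, since η = 0.568 < η_Carnot = 0.834).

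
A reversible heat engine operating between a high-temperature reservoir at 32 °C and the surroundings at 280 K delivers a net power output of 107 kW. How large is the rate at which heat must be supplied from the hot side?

Q̇_H ≈ 1298 kW

T_H = 32 °C → 32 + 273.15 = 305.15 K.
Carnot efficiency: η = 1 − T_C/T_H = 1 − 280.00/305.15 = 0.0824.
Q_H = W/η = 107/0.0824 = 1298 kW.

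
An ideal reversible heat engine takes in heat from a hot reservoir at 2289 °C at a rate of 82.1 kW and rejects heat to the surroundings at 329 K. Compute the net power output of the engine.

T_H = 2289 °C → 2289 + 273.15 = 2562.15 K.
η_rev = 1 − T_C/T_H = 1 − 329.00/2562.15 = 0.8716.
W = η·Q_H = 0.8716 × 82.1 = 71.56 kW.

Ẇ ≈ 71.56 kW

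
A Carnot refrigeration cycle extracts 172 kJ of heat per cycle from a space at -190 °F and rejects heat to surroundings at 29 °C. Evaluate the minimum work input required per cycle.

T_H = 29 °C → 29 + 273.15 = 302.15 K.
T_C = -190 °F → (-190 − 32) × 5/9 = -123.33 °C = 149.82 K.
The reversible coefficient of performance is COP_R = T_C/(T_H − T_C) = 149.82/152.33 = 0.9835.
W = Q_C/COP_R = 172/0.9835 = 175 kJ.

W_in ≈ 175 kJ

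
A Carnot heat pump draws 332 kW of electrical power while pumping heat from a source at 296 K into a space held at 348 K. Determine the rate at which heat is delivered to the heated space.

Q̇_H ≈ 2220 kW

Reversible heating COP: COP_HP = T_H/(T_H − T_C) = 348.00/52.00 = 6.6923.
Q_H = COP_HP · W = 6.6923 × 332 = 2220 kW.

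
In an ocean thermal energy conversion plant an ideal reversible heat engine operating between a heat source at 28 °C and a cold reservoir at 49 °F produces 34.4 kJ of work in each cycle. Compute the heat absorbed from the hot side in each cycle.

T_H = 28 °C → 28 + 273.15 = 301.15 K.
T_C = 49 °F → (49 − 32) × 5/9 = 9.44 °C = 282.59 K.
Since the cycle is reversible, η = 1 − T_C/T_H = 1 − 282.59/301.15 = 0.0616.
Q_H = W/η = 34.4/0.0616 = 558.3 kJ.

Q_H ≈ 558.3 kJ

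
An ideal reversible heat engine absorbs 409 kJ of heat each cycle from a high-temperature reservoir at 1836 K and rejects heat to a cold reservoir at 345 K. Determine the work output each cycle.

W ≈ 332 kJ

η_rev = 1 − T_C/T_H = 1 − 345.00/1836.00 = 0.8121.
W = η·Q_H = 0.8121 × 409 = 332 kJ.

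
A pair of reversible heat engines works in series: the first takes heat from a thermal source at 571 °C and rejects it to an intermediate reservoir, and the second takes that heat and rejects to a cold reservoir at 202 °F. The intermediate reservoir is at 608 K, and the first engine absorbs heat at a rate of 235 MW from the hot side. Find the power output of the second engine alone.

Ẇ₂ ≈ 66.9 MW

T_H = 571 °C → 571 + 273.15 = 844.15 K.
T_C = 202 °F → (202 − 32) × 5/9 = 94.44 °C = 367.59 K.
Heat entering the second stage: Q_m = Q_H·(T_m/T_H) = 235 × 608.00/844.15 = 169 MW.
Second-stage efficiency η₂ = 1 − T_C/T_m = 1 − 367.59/608.00 = 0.3954, so W₂ = η₂·Q_m = 66.9 MW.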